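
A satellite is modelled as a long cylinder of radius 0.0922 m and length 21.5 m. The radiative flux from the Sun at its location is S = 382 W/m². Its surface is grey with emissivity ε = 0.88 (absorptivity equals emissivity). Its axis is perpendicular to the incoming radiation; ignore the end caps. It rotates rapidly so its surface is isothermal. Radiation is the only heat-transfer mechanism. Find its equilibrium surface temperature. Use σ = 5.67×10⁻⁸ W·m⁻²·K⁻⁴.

T ≈ 215 K

At equilibrium, absorbed power = emitted power.
Absorbing cross-section = 2rL = 3.965 m²; emitting surface = 2πrL = 12.46 m² (ratio π).
εS·A_cross = εσ·A_surf·T⁴  ⇒  T⁴ = S/(πσ)   (ε cancels).
T⁴ = 382/(π·5.67×10⁻⁸) = 2.145×10⁹ K⁴.
T = (2.145×10⁹)^(1/4).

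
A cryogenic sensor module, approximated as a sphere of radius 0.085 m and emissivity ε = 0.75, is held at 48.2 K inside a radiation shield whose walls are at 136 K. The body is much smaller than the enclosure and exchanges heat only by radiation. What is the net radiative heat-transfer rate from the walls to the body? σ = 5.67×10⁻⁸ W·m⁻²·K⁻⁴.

P_net ≈ 1.30 W

For a small grey body in a large enclosure: P_net = εσA(T_body⁴ − T_wall⁴).
A = 4πr² = 0.09079 m²; T_body⁴ − T_wall⁴ = 5.397×10⁶ − 3.421×10⁸ = -3.367×10⁸ K⁴.
|P_net| = 0.75·5.67×10⁻⁸·0.09079·3.367×10⁸.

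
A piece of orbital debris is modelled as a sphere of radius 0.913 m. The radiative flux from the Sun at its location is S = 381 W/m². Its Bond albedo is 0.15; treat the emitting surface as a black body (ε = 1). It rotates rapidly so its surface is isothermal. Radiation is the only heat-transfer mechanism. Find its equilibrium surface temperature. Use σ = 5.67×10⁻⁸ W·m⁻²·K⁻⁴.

T ≈ 194 K

At equilibrium, absorbed power = emitted power.
Absorbing cross-section = πr² = 2.619 m²; emitting surface = 4πr² = 10.47 m² (ratio 4).
(1−a)S·A_cross = εσ·A_surf·T⁴  ⇒  T⁴ = (1−a)S/(4σ).
T⁴ = 0.850·381/(4·5.67×10⁻⁸) = 1.428×10⁹ K⁴.
T = (1.428×10⁹)^(1/4).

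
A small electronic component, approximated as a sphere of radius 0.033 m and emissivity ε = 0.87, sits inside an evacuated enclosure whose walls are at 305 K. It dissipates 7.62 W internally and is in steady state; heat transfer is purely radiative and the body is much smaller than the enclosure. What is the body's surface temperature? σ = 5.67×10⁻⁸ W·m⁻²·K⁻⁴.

T ≈ 376 K

For a small grey body in a large enclosure, net radiated power = εσA(T⁴ − T_w⁴).
Steady state: P = εσA(T⁴ − T_w⁴) with A = 4πr² = 0.01368 m².
T⁴ = P/(εσA) + T_w⁴ = 7.62/(0.87·5.67×10⁻⁸·0.01368) + (305)⁴
    = 1.129×10¹⁰ + 8.654×10⁹ = 1.994×10¹⁰ K⁴.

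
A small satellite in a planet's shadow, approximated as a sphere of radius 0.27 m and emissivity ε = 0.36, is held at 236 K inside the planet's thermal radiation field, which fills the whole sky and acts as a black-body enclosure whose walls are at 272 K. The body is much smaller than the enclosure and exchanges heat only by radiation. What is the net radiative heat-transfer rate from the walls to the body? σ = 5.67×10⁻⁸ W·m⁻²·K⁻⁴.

P_net ≈ 44.3 W

For a small grey body in a large enclosure: P_net = εσA(T_body⁴ − T_wall⁴).
A = 4πr² = 0.9161 m²; T_body⁴ − T_wall⁴ = 3.102×10⁹ − 5.474×10⁹ = -2.372×10⁹ K⁴.
|P_net| = 0.36·5.67×10⁻⁸·0.9161·2.372×10⁹.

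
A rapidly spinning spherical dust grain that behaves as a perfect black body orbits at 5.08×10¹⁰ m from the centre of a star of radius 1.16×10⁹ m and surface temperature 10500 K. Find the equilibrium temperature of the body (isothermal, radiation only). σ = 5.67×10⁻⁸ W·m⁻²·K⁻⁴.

T ≈ 1120 K

The star's surface emits σT_*⁴; at distance d the flux is S = σT_*⁴(R_*/d)².
S = 5.67×10⁻⁸·(10500)⁴·(1.16×10⁹/5.08×10¹⁰)² = 3.594×10⁵ W/m².
For an isothermal sphere T⁴ = (1−a)S/(4σ) = 1.584×10¹² K⁴.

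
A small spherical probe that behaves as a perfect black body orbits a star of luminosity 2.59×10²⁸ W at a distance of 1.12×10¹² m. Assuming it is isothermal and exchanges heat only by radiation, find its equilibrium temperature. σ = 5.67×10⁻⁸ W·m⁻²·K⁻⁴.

First find the stellar flux at distance d: S = L/(4πd²) = 2.59×10²⁸/(4π·(1.12×10¹²)²) = 1643 W/m².
For an isothermal sphere, absorbed (1−a)S·πr² = emitted σ·4πr²·T⁴, so T⁴ = (1−a)S/(4σ).
T⁴ = 1.00·1643/(4·5.67×10⁻⁸) = 7.245×10⁹ K⁴.

T ≈ 292 K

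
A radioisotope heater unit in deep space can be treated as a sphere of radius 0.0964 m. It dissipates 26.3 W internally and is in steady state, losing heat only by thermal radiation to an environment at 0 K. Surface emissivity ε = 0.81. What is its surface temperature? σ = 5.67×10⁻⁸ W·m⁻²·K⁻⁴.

Steady state: internal power = radiated power, P = εσA T⁴.
Radiating area A = 4πr² = 0.1168 m².
T⁴ = P/(εσA) = 26.3/(0.81·5.67×10⁻⁸·0.1168) = 4.904×10⁹ K⁴.
T = (4.904×10⁹)^(1/4).

T ≈ 265 K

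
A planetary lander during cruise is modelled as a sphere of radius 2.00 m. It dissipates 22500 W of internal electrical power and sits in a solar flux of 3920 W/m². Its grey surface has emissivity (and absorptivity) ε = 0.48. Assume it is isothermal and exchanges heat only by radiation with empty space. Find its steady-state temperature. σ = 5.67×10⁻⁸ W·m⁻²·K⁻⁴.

At steady state, absorbed solar power + internal power = radiated power.
Absorbed: α·S·A_cross = 0.48·3920·12.57 = 23640 W (cross-section πr²).
Total input = 23640 + 22500 = 46140 W.
Radiated: εσ·A_surf·T⁴ with A_surf = 4πr² = 50.27 m².
T⁴ = 46140/(0.48·5.67×10⁻⁸·50.27) = 3.373×10¹⁰ K⁴.

T ≈ 429 K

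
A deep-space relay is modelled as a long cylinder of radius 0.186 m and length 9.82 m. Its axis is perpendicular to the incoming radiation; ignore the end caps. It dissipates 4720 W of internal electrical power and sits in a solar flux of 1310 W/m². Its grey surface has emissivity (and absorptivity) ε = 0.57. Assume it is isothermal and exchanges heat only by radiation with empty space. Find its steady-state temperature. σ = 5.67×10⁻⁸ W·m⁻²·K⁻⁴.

T ≈ 376 K

At steady state, absorbed solar power + internal power = radiated power.
Absorbed: α·S·A_cross = 0.57·1310·3.653 = 2728 W (cross-section 2rL).
Total input = 2728 + 4720 = 7448 W.
Radiated: εσ·A_surf·T⁴ with A_surf = 2πrL = 11.48 m².
T⁴ = 7448/(0.57·5.67×10⁻⁸·11.48) = 2.008×10¹⁰ K⁴.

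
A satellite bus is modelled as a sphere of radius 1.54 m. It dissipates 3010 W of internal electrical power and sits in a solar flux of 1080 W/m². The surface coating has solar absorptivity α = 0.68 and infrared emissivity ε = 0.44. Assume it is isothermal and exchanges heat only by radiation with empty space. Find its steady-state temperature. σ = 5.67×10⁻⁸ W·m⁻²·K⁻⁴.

At steady state, absorbed solar power + internal power = radiated power.
Absorbed: α·S·A_cross = 0.68·1080·7.451 = 5472 W (cross-section πr²).
Total input = 5472 + 3010 = 8482 W.
Radiated: εσ·A_surf·T⁴ with A_surf = 4πr² = 29.80 m².
T⁴ = 8482/(0.44·5.67×10⁻⁸·29.80) = 1.141×10¹⁰ K⁴.

T ≈ 327 K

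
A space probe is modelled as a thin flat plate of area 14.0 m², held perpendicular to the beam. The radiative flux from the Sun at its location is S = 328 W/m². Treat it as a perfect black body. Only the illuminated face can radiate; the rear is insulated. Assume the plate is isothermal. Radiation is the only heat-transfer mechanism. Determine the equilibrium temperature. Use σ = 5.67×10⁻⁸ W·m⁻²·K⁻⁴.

T ≈ 276 K

At equilibrium, absorbed power = emitted power.
Absorbing cross-section = A = 14.00 m²; emitting surface = A = 14.00 m² (ratio 1).
S·A_cross = εσ·A_surf·T⁴  ⇒  T⁴ = S/(1σ).
T⁴ = 1.00·328/(1·5.67×10⁻⁸) = 5.785×10⁹ K⁴.
T = (5.785×10⁹)^(1/4).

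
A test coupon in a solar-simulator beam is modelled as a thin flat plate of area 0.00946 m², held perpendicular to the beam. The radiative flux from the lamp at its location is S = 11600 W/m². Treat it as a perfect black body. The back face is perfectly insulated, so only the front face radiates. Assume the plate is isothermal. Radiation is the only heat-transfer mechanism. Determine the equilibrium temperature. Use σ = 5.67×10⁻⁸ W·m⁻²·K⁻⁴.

At equilibrium, absorbed power = emitted power.
Absorbing cross-section = A = 0.009460 m²; emitting surface = A = 0.009460 m² (ratio 1).
S·A_cross = εσ·A_surf·T⁴  ⇒  T⁴ = S/(1σ).
T⁴ = 1.00·11600/(1·5.67×10⁻⁸) = 2.046×10¹¹ K⁴.
T = (2.046×10¹¹)^(1/4).

T ≈ 673 K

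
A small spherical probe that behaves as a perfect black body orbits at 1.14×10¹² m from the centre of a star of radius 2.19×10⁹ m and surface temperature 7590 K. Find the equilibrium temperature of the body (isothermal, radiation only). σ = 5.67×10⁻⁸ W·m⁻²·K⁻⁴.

The star's surface emits σT_*⁴; at distance d the flux is S = σT_*⁴(R_*/d)².
S = 5.67×10⁻⁸·(7590)⁴·(2.19×10⁹/1.14×10¹²)² = 694.4 W/m².
For an isothermal sphere T⁴ = (1−a)S/(4σ) = 3.062×10⁹ K⁴.

T ≈ 235 K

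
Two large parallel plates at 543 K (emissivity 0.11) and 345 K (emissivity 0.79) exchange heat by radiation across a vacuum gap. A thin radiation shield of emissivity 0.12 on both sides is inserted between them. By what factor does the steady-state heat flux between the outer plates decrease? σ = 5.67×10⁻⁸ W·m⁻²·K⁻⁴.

Without shield: q₀ = σΔ(T⁴)/(1/ε₁+1/ε₂−1) with denominator 9.357.
With shield the two gaps are in series; the resistances add: (1/ε₁+1/ε_s−1)+(1/ε_s+1/ε₂−1) = 16.42+8.599 = 25.02.
Heat-flux ratio q₀/q = 25.02/9.357.

factor ≈ 2.67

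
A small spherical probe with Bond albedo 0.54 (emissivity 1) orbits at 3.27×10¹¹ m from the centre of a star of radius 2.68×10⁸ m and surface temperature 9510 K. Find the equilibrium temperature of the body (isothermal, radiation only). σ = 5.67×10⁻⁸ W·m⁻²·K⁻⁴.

T ≈ 159 K

The star's surface emits σT_*⁴; at distance d the flux is S = σT_*⁴(R_*/d)².
S = 5.67×10⁻⁸·(9510)⁴·(2.68×10⁸/3.27×10¹¹)² = 311.5 W/m².
For an isothermal sphere T⁴ = (1−a)S/(4σ) = 6.318×10⁸ K⁴.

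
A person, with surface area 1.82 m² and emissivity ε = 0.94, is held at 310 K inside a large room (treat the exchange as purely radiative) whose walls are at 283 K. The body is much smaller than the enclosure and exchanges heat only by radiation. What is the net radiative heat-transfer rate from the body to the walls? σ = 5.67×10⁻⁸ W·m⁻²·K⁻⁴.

For a small grey body in a large enclosure: P_net = εσA(T_body⁴ − T_wall⁴).
A = 1.82 m²; T_body⁴ − T_wall⁴ = 9.235×10⁹ − 6.414×10⁹ = 2.821×10⁹ K⁴.
|P_net| = 0.94·5.67×10⁻⁸·1.820·2.821×10⁹.

P_net ≈ 274 W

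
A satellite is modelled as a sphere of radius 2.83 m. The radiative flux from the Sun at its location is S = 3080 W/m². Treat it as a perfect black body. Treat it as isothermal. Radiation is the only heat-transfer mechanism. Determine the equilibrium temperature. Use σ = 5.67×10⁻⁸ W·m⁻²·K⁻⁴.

At equilibrium, absorbed power = emitted power.
Absorbing cross-section = πr² = 25.16 m²; emitting surface = 4πr² = 100.6 m² (ratio 4).
S·A_cross = εσ·A_surf·T⁴  ⇒  T⁴ = S/(4σ).
T⁴ = 1.00·3080/(4·5.67×10⁻⁸) = 1.358×10¹⁰ K⁴.
T = (1.358×10¹⁰)^(1/4).

T ≈ 341 K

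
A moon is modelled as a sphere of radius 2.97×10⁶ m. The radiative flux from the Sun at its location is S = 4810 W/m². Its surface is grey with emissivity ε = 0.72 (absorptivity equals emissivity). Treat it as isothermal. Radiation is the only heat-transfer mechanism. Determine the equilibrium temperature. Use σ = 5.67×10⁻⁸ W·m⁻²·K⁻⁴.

T ≈ 382 K

At equilibrium, absorbed power = emitted power.
Absorbing cross-section = πr² = 2.771×10¹³ m²; emitting surface = 4πr² = 1.108×10¹⁴ m² (ratio 4).
εS·A_cross = εσ·A_surf·T⁴  ⇒  T⁴ = S/(4σ)   (ε cancels).
T⁴ = 4810/(4·5.67×10⁻⁸) = 2.121×10¹⁰ K⁴.
T = (2.121×10¹⁰)^(1/4).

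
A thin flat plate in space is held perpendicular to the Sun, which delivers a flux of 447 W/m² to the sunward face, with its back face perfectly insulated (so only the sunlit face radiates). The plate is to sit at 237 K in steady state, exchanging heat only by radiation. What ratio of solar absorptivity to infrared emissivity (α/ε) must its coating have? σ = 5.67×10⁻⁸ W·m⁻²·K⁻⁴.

α/ε ≈ 0.400

Balance: αS·A = εσ·1A·T⁴ ⇒ α/ε = σT⁴/S.
α/ε = 5.67×10⁻⁸·(237)⁴/447 = 5.67×10⁻⁸·3.155×10⁹/447.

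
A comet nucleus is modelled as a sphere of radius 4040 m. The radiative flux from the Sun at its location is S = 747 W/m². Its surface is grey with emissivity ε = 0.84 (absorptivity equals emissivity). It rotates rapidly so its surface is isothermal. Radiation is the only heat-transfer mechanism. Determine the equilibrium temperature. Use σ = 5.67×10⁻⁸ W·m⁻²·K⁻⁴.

T ≈ 240 K

At equilibrium, absorbed power = emitted power.
Absorbing cross-section = πr² = 5.128×10⁷ m²; emitting surface = 4πr² = 2.051×10⁸ m² (ratio 4).
εS·A_cross = εσ·A_surf·T⁴  ⇒  T⁴ = S/(4σ)   (ε cancels).
T⁴ = 747/(4·5.67×10⁻⁸) = 3.294×10⁹ K⁴.
T = (3.294×10⁹)^(1/4).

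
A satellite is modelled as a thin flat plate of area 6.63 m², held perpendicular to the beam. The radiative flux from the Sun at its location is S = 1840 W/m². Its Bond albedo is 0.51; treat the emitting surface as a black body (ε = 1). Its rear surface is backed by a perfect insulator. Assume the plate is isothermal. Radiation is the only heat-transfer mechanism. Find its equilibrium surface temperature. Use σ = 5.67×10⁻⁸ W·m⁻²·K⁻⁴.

T ≈ 355 K

At equilibrium, absorbed power = emitted power.
Absorbing cross-section = A = 6.630 m²; emitting surface = A = 6.630 m² (ratio 1).
(1−a)S·A_cross = εσ·A_surf·T⁴  ⇒  T⁴ = (1−a)S/(1σ).
T⁴ = 0.490·1840/(1·5.67×10⁻⁸) = 1.590×10¹⁰ K⁴.
T = (1.590×10¹⁰)^(1/4).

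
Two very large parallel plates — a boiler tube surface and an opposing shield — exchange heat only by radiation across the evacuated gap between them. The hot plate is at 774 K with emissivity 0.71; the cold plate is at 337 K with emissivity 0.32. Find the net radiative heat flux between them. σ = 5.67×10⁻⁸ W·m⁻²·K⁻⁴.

q ≈ 5550 W/m²

For two infinite grey parallel plates, q = σ(T₁⁴ − T₂⁴)/(1/ε₁ + 1/ε₂ − 1).
T₁⁴ − T₂⁴ = 3.589×10¹¹ − 1.290×10¹⁰ = 3.460×10¹¹ K⁴.
1/ε₁ + 1/ε₂ − 1 = 1.408 + 3.125 − 1 = 3.533.
q = 5.67×10⁻⁸ × 3.460×10¹¹ / 3.533.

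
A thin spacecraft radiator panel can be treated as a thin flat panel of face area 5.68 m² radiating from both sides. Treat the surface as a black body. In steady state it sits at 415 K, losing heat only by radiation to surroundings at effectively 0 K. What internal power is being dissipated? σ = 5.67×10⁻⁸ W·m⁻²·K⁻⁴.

P ≈ 19100 W

Steady state: P = εσA T⁴.
A = 2·5.68 = 11.36 m²; T⁴ = (415)⁴ = 2.966×10¹⁰ K⁴.
P = 1.0 × 5.67×10⁻⁸ × 11.36 × 2.966×10¹⁰.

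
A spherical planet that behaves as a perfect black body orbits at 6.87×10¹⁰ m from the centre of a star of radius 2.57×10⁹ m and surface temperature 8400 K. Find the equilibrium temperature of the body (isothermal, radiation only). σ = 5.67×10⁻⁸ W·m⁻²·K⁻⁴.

T ≈ 1150 K

The star's surface emits σT_*⁴; at distance d the flux is S = σT_*⁴(R_*/d)².
S = 5.67×10⁻⁸·(8400)⁴·(2.57×10⁹/6.87×10¹⁰)² = 3.951×10⁵ W/m².
For an isothermal sphere T⁴ = (1−a)S/(4σ) = 1.742×10¹² K⁴.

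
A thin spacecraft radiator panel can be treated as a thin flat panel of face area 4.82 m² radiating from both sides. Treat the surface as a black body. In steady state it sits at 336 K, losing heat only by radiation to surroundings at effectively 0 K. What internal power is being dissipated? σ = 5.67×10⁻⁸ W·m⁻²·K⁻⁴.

Steady state: P = εσA T⁴.
A = 2·4.82 = 9.640 m²; T⁴ = (336)⁴ = 1.275×10¹⁰ K⁴.
P = 1.0 × 5.67×10⁻⁸ × 9.640 × 1.275×10¹⁰.

P ≈ 6970 W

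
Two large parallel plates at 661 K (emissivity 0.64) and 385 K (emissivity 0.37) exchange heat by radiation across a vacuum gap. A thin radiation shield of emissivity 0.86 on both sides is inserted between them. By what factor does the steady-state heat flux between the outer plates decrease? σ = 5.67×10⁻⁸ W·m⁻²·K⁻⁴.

factor ≈ 1.41

Without shield: q₀ = σΔ(T⁴)/(1/ε₁+1/ε₂−1) with denominator 3.265.
With shield the two gaps are in series; the resistances add: (1/ε₁+1/ε_s−1)+(1/ε_s+1/ε₂−1) = 1.725+2.865 = 4.591.
Heat-flux ratio q₀/q = 4.591/3.265.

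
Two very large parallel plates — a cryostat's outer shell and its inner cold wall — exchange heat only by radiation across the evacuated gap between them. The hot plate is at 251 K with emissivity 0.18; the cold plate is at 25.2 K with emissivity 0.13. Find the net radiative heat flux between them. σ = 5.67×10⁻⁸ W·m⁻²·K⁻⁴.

q ≈ 18.4 W/m²

For two infinite grey parallel plates, q = σ(T₁⁴ − T₂⁴)/(1/ε₁ + 1/ε₂ − 1).
T₁⁴ − T₂⁴ = 3.969×10⁹ − 4.033×10⁵ = 3.969×10⁹ K⁴.
1/ε₁ + 1/ε₂ − 1 = 5.556 + 7.692 − 1 = 12.25.
q = 5.67×10⁻⁸ × 3.969×10⁹ / 12.25.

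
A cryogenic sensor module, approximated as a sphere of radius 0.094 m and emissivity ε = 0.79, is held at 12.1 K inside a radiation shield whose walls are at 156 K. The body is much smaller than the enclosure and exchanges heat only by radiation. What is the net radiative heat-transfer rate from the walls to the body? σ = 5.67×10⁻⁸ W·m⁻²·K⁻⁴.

P_net ≈ 2.95 W

For a small grey body in a large enclosure: P_net = εσA(T_body⁴ − T_wall⁴).
A = 4πr² = 0.1110 m²; T_body⁴ − T_wall⁴ = 21440 − 5.922×10⁸ = -5.922×10⁸ K⁴.
|P_net| = 0.79·5.67×10⁻⁸·0.1110·5.922×10⁸.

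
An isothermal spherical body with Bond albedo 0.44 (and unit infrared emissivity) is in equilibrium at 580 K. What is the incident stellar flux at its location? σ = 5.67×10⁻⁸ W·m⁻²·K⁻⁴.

S ≈ 45800 W/m²

(1−a)S·πr² = σ·4πr²·T⁴ ⇒ S = 4σT⁴/(1−a).
S = 4·5.67×10⁻⁸·1.132×10¹¹/0.560.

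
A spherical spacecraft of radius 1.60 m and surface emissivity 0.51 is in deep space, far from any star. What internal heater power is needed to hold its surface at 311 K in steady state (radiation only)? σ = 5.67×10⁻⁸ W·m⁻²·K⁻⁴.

P ≈ 8700 W

P = εσ·4πr²·T⁴.
4πr² = 32.17 m²; T⁴ = 9.355×10⁹ K⁴.
P = 0.51·5.67×10⁻⁸·32.17·9.355×10⁹.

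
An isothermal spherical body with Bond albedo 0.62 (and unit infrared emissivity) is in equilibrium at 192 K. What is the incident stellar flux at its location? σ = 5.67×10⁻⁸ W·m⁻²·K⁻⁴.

(1−a)S·πr² = σ·4πr²·T⁴ ⇒ S = 4σT⁴/(1−a).
S = 4·5.67×10⁻⁸·1.359×10⁹/0.380.

S ≈ 811 W/m²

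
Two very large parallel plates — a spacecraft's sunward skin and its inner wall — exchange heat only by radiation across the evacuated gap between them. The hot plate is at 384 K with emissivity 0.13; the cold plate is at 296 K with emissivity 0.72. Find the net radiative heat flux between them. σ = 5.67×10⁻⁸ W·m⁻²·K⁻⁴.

q ≈ 98.7 W/m²

For two infinite grey parallel plates, q = σ(T₁⁴ − T₂⁴)/(1/ε₁ + 1/ε₂ − 1).
T₁⁴ − T₂⁴ = 2.174×10¹⁰ − 7.677×10⁹ = 1.407×10¹⁰ K⁴.
1/ε₁ + 1/ε₂ − 1 = 7.692 + 1.389 − 1 = 8.081.
q = 5.67×10⁻⁸ × 1.407×10¹⁰ / 8.081.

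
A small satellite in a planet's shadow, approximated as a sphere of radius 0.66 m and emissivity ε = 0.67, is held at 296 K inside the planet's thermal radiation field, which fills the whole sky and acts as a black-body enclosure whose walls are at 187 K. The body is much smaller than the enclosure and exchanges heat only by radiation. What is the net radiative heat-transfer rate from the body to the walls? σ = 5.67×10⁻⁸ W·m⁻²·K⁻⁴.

P_net ≈ 1340 W

For a small grey body in a large enclosure: P_net = εσA(T_body⁴ − T_wall⁴).
A = 4πr² = 5.474 m²; T_body⁴ − T_wall⁴ = 7.677×10⁹ − 1.223×10⁹ = 6.454×10⁹ K⁴.
|P_net| = 0.67·5.67×10⁻⁸·5.474·6.454×10⁹.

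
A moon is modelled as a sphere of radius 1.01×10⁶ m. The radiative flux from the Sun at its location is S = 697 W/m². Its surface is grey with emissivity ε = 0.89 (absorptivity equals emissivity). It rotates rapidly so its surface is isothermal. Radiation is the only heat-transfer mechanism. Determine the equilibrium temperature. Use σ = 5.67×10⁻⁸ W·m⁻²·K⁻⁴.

T ≈ 235 K

At equilibrium, absorbed power = emitted power.
Absorbing cross-section = πr² = 3.205×10¹² m²; emitting surface = 4πr² = 1.282×10¹³ m² (ratio 4).
εS·A_cross = εσ·A_surf·T⁴  ⇒  T⁴ = S/(4σ)   (ε cancels).
T⁴ = 697/(4·5.67×10⁻⁸) = 3.073×10⁹ K⁴.
T = (3.073×10⁹)^(1/4).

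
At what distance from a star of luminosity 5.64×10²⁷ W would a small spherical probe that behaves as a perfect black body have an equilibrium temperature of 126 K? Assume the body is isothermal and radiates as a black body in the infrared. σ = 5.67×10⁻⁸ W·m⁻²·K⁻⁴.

For an isothermal black-emitting sphere, (1−a)S·πr² = σ·4πr²·T⁴ ⇒ S = 4σT⁴/(1−a).
S = 4·5.67×10⁻⁸·(126)⁴/1.00 = 57.16 W/m².
Flux falls as S = L/(4πd²), so d = √(L/(4πS)) = √(5.64×10²⁷/(4π·57.16)).

d ≈ 2.80×10¹² m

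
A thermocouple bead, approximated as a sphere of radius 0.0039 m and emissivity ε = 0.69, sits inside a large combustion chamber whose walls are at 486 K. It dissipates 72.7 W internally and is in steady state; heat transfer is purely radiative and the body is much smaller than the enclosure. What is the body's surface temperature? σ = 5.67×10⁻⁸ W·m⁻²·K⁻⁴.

For a small grey body in a large enclosure, net radiated power = εσA(T⁴ − T_w⁴).
Steady state: P = εσA(T⁴ − T_w⁴) with A = 4πr² = 1.911×10⁻⁴ m².
T⁴ = P/(εσA) + T_w⁴ = 72.7/(0.69·5.67×10⁻⁸·1.911×10⁻⁴) + (486)⁴
    = 9.722×10¹² + 5.579×10¹⁰ = 9.778×10¹² K⁴.

T ≈ 1770 K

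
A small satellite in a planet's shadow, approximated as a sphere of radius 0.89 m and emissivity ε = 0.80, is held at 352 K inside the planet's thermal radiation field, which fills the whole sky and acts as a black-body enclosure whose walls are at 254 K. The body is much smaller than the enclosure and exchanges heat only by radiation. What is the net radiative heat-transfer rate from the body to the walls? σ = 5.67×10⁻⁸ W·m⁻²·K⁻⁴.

For a small grey body in a large enclosure: P_net = εσA(T_body⁴ − T_wall⁴).
A = 4πr² = 9.954 m²; T_body⁴ − T_wall⁴ = 1.535×10¹⁰ − 4.162×10⁹ = 1.119×10¹⁰ K⁴.
|P_net| = 0.80·5.67×10⁻⁸·9.954·1.119×10¹⁰.

P_net ≈ 5050 W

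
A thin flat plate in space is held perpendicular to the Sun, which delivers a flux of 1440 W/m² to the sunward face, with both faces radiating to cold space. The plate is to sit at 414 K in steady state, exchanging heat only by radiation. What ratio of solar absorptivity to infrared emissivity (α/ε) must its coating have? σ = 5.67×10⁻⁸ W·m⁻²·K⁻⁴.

α/ε ≈ 2.31

Balance: αS·A = εσ·2A·T⁴ ⇒ α/ε = 2σT⁴/S.
α/ε = 2·5.67×10⁻⁸·(414)⁴/1440 = 2·5.67×10⁻⁸·2.938×10¹⁰/1440.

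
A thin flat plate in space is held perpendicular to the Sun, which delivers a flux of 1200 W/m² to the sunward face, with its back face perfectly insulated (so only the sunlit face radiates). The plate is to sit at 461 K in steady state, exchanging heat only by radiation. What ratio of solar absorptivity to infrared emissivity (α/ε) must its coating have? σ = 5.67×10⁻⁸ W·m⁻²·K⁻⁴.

α/ε ≈ 2.13

Balance: αS·A = εσ·1A·T⁴ ⇒ α/ε = σT⁴/S.
α/ε = 5.67×10⁻⁸·(461)⁴/1200 = 5.67×10⁻⁸·4.517×10¹⁰/1200.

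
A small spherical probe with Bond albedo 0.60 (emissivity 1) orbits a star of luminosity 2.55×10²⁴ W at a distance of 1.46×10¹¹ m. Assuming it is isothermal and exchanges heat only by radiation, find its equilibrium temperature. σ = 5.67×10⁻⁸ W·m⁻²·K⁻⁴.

First find the stellar flux at distance d: S = L/(4πd²) = 2.55×10²⁴/(4π·(1.46×10¹¹)²) = 9.520 W/m².
For an isothermal sphere, absorbed (1−a)S·πr² = emitted σ·4πr²·T⁴, so T⁴ = (1−a)S/(4σ).
T⁴ = 0.400·9.520/(4·5.67×10⁻⁸) = 1.679×10⁷ K⁴.

T ≈ 64.0 K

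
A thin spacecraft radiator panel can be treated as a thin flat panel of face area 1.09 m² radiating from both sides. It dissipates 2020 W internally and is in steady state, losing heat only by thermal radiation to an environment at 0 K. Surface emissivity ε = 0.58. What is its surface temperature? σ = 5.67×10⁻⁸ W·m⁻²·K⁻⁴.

T ≈ 410 K

Steady state: internal power = radiated power, P = εσA T⁴.
Radiating area A = 2·1.09 = 2.180 m².
T⁴ = P/(εσA) = 2020/(0.58·5.67×10⁻⁸·2.180) = 2.818×10¹⁰ K⁴.
T = (2.818×10¹⁰)^(1/4).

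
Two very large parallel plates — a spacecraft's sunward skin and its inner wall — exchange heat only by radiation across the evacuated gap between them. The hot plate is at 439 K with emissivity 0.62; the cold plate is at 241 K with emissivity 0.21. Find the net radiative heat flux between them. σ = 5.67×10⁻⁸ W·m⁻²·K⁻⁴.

q ≈ 356 W/m²

For two infinite grey parallel plates, q = σ(T₁⁴ − T₂⁴)/(1/ε₁ + 1/ε₂ − 1).
T₁⁴ − T₂⁴ = 3.714×10¹⁰ − 3.373×10⁹ = 3.377×10¹⁰ K⁴.
1/ε₁ + 1/ε₂ − 1 = 1.613 + 4.762 − 1 = 5.375.
q = 5.67×10⁻⁸ × 3.377×10¹⁰ / 5.375.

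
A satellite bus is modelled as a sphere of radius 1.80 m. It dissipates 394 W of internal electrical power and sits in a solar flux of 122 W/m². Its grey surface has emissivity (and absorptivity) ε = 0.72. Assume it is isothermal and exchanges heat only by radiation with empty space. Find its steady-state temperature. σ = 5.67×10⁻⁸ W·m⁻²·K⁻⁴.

T ≈ 167 K

At steady state, absorbed solar power + internal power = radiated power.
Absorbed: α·S·A_cross = 0.72·122·10.18 = 894.1 W (cross-section πr²).
Total input = 894.1 + 394 = 1288 W.
Radiated: εσ·A_surf·T⁴ with A_surf = 4πr² = 40.72 m².
T⁴ = 1288/(0.72·5.67×10⁻⁸·40.72) = 7.750×10⁸ K⁴.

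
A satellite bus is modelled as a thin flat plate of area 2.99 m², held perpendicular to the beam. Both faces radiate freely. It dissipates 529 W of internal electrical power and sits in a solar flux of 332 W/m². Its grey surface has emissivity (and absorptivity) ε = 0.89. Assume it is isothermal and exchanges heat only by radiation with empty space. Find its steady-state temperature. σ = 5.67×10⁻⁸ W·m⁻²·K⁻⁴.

At steady state, absorbed solar power + internal power = radiated power.
Absorbed: α·S·A_cross = 0.89·332·2.990 = 883.5 W (cross-section A).
Total input = 883.5 + 529 = 1412 W.
Radiated: εσ·A_surf·T⁴ with A_surf = 2A = 5.980 m².
T⁴ = 1412/(0.89·5.67×10⁻⁸·5.980) = 4.681×10⁹ K⁴.

T ≈ 262 K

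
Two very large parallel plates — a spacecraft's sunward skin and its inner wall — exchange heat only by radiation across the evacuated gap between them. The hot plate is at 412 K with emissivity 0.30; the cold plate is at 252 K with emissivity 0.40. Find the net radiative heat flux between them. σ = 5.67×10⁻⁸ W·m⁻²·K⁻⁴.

For two infinite grey parallel plates, q = σ(T₁⁴ − T₂⁴)/(1/ε₁ + 1/ε₂ − 1).
T₁⁴ − T₂⁴ = 2.881×10¹⁰ − 4.033×10⁹ = 2.478×10¹⁰ K⁴.
1/ε₁ + 1/ε₂ − 1 = 3.333 + 2.500 − 1 = 4.833.
q = 5.67×10⁻⁸ × 2.478×10¹⁰ / 4.833.

q ≈ 291 W/m²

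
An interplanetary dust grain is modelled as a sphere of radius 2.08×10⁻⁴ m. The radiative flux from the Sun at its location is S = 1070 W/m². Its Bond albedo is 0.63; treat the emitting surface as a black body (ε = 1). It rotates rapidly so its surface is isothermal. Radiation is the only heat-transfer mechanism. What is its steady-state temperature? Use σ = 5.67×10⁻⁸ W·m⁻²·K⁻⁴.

T ≈ 204 K

At equilibrium, absorbed power = emitted power.
Absorbing cross-section = πr² = 1.359×10⁻⁷ m²; emitting surface = 4πr² = 5.437×10⁻⁷ m² (ratio 4).
(1−a)S·A_cross = εσ·A_surf·T⁴  ⇒  T⁴ = (1−a)S/(4σ).
T⁴ = 0.370·1070/(4·5.67×10⁻⁸) = 1.746×10⁹ K⁴.
T = (1.746×10⁹)^(1/4).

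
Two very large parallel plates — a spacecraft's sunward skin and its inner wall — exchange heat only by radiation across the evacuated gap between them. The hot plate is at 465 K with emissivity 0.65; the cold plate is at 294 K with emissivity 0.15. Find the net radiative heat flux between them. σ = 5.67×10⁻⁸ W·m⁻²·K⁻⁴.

q ≈ 309 W/m²

For two infinite grey parallel plates, q = σ(T₁⁴ − T₂⁴)/(1/ε₁ + 1/ε₂ − 1).
T₁⁴ − T₂⁴ = 4.675×10¹⁰ − 7.471×10⁹ = 3.928×10¹⁰ K⁴.
1/ε₁ + 1/ε₂ − 1 = 1.538 + 6.667 − 1 = 7.205.
q = 5.67×10⁻⁸ × 3.928×10¹⁰ / 7.205.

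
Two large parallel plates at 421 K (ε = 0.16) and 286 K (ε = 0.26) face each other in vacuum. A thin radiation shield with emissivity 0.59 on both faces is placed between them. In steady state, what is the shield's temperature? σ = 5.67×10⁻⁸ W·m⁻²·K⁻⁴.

T_s ≈ 358 K

In steady state the net flux on the hot side equals that on the cold side.
σ(T₁⁴−T_s⁴)/D₁ = σ(T_s⁴−T₂⁴)/D₂, with D₁ = 1/ε₁+1/ε_s−1 = 6.945, D₂ = 1/ε_s+1/ε₂−1 = 4.541.
Solve for T_s⁴: T_s⁴ = (D₂·T₁⁴ + D₁·T₂⁴)/(D₁+D₂) = 1.647×10¹⁰ K⁴.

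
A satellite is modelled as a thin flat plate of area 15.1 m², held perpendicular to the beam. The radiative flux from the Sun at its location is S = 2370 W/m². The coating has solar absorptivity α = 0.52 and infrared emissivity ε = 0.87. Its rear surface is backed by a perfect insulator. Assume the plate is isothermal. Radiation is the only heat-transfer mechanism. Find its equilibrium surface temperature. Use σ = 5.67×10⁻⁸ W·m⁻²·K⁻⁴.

At equilibrium, absorbed power = emitted power.
Absorbing cross-section = A = 15.10 m²; emitting surface = A = 15.10 m² (ratio 1).
αS·A_cross = εσ·A_surf·T⁴  ⇒  T⁴ = αS/(ε·1σ).
T⁴ = 0.520·2370/(0.87·1·5.67×10⁻⁸) = 2.498×10¹⁰ K⁴.
T = (2.498×10¹⁰)^(1/4).

T ≈ 398 K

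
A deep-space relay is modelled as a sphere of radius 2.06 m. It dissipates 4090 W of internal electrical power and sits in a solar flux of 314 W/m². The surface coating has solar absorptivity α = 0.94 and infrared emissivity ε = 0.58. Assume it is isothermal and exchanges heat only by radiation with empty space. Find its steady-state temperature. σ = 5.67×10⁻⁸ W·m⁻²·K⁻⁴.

At steady state, absorbed solar power + internal power = radiated power.
Absorbed: α·S·A_cross = 0.94·314·13.33 = 3935 W (cross-section πr²).
Total input = 3935 + 4090 = 8025 W.
Radiated: εσ·A_surf·T⁴ with A_surf = 4πr² = 53.33 m².
T⁴ = 8025/(0.58·5.67×10⁻⁸·53.33) = 4.576×10⁹ K⁴.

T ≈ 260 K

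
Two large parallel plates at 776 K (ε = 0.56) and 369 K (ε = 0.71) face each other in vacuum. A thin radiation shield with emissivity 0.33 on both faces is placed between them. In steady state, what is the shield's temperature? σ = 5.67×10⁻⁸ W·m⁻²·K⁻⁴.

In steady state the net flux on the hot side equals that on the cold side.
σ(T₁⁴−T_s⁴)/D₁ = σ(T_s⁴−T₂⁴)/D₂, with D₁ = 1/ε₁+1/ε_s−1 = 3.816, D₂ = 1/ε_s+1/ε₂−1 = 3.439.
Solve for T_s⁴: T_s⁴ = (D₂·T₁⁴ + D₁·T₂⁴)/(D₁+D₂) = 1.816×10¹¹ K⁴.

T_s ≈ 653 K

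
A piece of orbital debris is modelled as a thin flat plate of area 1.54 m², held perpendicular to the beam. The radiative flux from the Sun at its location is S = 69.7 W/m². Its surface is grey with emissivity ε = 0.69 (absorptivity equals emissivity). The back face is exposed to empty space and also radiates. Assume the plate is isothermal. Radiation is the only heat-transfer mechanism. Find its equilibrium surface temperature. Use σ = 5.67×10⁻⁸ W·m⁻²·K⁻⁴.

At equilibrium, absorbed power = emitted power.
Absorbing cross-section = A = 1.540 m²; emitting surface = 2A = 3.080 m² (ratio 2).
εS·A_cross = εσ·A_surf·T⁴  ⇒  T⁴ = S/(2σ)   (ε cancels).
T⁴ = 69.7/(2·5.67×10⁻⁸) = 6.146×10⁸ K⁴.
T = (6.146×10⁸)^(1/4).

T ≈ 157 K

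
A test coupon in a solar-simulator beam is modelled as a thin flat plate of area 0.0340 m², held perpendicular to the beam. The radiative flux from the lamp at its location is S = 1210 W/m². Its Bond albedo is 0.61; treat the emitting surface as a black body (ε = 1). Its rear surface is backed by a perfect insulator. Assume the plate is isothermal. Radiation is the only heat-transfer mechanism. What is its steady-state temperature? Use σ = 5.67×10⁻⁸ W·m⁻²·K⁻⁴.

At equilibrium, absorbed power = emitted power.
Absorbing cross-section = A = 0.03400 m²; emitting surface = A = 0.03400 m² (ratio 1).
(1−a)S·A_cross = εσ·A_surf·T⁴  ⇒  T⁴ = (1−a)S/(1σ).
T⁴ = 0.390·1210/(1·5.67×10⁻⁸) = 8.323×10⁹ K⁴.
T = (8.323×10⁹)^(1/4).

T ≈ 302 K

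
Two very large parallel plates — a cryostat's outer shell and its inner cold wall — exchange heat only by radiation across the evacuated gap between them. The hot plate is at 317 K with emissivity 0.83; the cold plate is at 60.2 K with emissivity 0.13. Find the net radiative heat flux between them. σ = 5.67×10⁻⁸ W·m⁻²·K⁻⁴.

q ≈ 72.4 W/m²

For two infinite grey parallel plates, q = σ(T₁⁴ − T₂⁴)/(1/ε₁ + 1/ε₂ − 1).
T₁⁴ − T₂⁴ = 1.010×10¹⁰ − 1.313×10⁷ = 1.008×10¹⁰ K⁴.
1/ε₁ + 1/ε₂ − 1 = 1.205 + 7.692 − 1 = 7.897.
q = 5.67×10⁻⁸ × 1.008×10¹⁰ / 7.897.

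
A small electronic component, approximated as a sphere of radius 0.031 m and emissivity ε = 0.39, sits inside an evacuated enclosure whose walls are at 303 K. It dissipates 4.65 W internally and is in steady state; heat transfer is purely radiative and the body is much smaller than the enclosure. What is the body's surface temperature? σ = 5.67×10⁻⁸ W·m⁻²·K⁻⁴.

For a small grey body in a large enclosure, net radiated power = εσA(T⁴ − T_w⁴).
Steady state: P = εσA(T⁴ − T_w⁴) with A = 4πr² = 0.01208 m².
T⁴ = P/(εσA) + T_w⁴ = 4.65/(0.39·5.67×10⁻⁸·0.01208) + (303)⁴
    = 1.741×10¹⁰ + 8.429×10⁹ = 2.584×10¹⁰ K⁴.

T ≈ 401 K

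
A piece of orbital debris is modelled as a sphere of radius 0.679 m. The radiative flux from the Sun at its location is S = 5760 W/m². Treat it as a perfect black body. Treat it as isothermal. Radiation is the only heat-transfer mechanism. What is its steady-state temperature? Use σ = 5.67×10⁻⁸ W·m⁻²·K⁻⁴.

At equilibrium, absorbed power = emitted power.
Absorbing cross-section = πr² = 1.448 m²; emitting surface = 4πr² = 5.794 m² (ratio 4).
S·A_cross = εσ·A_surf·T⁴  ⇒  T⁴ = S/(4σ).
T⁴ = 1.00·5760/(4·5.67×10⁻⁸) = 2.540×10¹⁰ K⁴.
T = (2.540×10¹⁰)^(1/4).

T ≈ 399 K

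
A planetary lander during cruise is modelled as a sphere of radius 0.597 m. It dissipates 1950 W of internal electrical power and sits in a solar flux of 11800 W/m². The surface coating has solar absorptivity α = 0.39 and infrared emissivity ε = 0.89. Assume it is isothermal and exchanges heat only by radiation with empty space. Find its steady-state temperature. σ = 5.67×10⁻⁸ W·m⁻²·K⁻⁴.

T ≈ 421 K

At steady state, absorbed solar power + internal power = radiated power.
Absorbed: α·S·A_cross = 0.39·11800·1.120 = 5153 W (cross-section πr²).
Total input = 5153 + 1950 = 7103 W.
Radiated: εσ·A_surf·T⁴ with A_surf = 4πr² = 4.479 m².
T⁴ = 7103/(0.89·5.67×10⁻⁸·4.479) = 3.143×10¹⁰ K⁴.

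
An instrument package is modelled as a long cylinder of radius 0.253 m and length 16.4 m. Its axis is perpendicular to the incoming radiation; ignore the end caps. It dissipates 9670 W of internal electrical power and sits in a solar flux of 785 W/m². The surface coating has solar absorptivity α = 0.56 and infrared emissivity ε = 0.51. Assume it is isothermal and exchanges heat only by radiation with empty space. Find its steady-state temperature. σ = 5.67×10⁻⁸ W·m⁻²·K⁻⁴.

At steady state, absorbed solar power + internal power = radiated power.
Absorbed: α·S·A_cross = 0.56·785·8.298 = 3648 W (cross-section 2rL).
Total input = 3648 + 9670 = 13320 W.
Radiated: εσ·A_surf·T⁴ with A_surf = 2πrL = 26.07 m².
T⁴ = 13320/(0.51·5.67×10⁻⁸·26.07) = 1.767×10¹⁰ K⁴.

T ≈ 365 K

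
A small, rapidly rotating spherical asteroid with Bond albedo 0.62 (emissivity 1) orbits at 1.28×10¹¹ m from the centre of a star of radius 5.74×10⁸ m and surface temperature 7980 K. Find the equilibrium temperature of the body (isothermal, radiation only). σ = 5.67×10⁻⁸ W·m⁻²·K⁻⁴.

The star's surface emits σT_*⁴; at distance d the flux is S = σT_*⁴(R_*/d)².
S = 5.67×10⁻⁸·(7980)⁴·(5.74×10⁸/1.28×10¹¹)² = 4624 W/m².
For an isothermal sphere T⁴ = (1−a)S/(4σ) = 7.747×10⁹ K⁴.

T ≈ 297 K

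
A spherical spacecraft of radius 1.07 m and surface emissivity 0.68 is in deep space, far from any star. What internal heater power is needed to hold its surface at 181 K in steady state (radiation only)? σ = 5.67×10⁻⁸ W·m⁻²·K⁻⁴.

P = εσ·4πr²·T⁴.
4πr² = 14.39 m²; T⁴ = 1.073×10⁹ K⁴.
P = 0.68·5.67×10⁻⁸·14.39·1.073×10⁹.

P ≈ 595 W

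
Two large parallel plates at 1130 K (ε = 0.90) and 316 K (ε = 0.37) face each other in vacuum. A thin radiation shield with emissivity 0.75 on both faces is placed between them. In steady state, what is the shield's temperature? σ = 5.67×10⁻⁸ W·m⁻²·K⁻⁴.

In steady state the net flux on the hot side equals that on the cold side.
σ(T₁⁴−T_s⁴)/D₁ = σ(T_s⁴−T₂⁴)/D₂, with D₁ = 1/ε₁+1/ε_s−1 = 1.444, D₂ = 1/ε_s+1/ε₂−1 = 3.036.
Solve for T_s⁴: T_s⁴ = (D₂·T₁⁴ + D₁·T₂⁴)/(D₁+D₂) = 1.108×10¹² K⁴.

T_s ≈ 1030 K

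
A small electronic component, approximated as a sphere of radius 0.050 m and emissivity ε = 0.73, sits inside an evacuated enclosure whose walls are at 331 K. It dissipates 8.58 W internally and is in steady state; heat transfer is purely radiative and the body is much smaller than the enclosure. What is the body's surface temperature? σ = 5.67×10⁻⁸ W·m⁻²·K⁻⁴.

T ≈ 369 K

For a small grey body in a large enclosure, net radiated power = εσA(T⁴ − T_w⁴).
Steady state: P = εσA(T⁴ − T_w⁴) with A = 4πr² = 0.03142 m².
T⁴ = P/(εσA) + T_w⁴ = 8.58/(0.73·5.67×10⁻⁸·0.03142) + (331)⁴
    = 6.598×10⁹ + 1.200×10¹⁰ = 1.860×10¹⁰ K⁴.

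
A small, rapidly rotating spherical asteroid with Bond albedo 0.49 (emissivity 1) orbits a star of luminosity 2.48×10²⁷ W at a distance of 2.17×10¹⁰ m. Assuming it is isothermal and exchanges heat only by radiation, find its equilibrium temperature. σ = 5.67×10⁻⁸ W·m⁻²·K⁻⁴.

T ≈ 985 K

First find the stellar flux at distance d: S = L/(4πd²) = 2.48×10²⁷/(4π·(2.17×10¹⁰)²) = 4.191×10⁵ W/m².
For an isothermal sphere, absorbed (1−a)S·πr² = emitted σ·4πr²·T⁴, so T⁴ = (1−a)S/(4σ).
T⁴ = 0.510·4.191×10⁵/(4·5.67×10⁻⁸) = 9.424×10¹¹ K⁴.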